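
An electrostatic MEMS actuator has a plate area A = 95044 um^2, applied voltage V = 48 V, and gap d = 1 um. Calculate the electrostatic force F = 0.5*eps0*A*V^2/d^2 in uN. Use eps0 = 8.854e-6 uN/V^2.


Step 1: Identify parameters.
eps0 = 8.854e-6 uN/V^2, A = 95044 um^2, V = 48 V, d = 1 um
Step 2: Compute V^2 = 48^2 = 2304
Step 3: Compute d^2 = 1^2 = 1
Step 4: F = 0.5 * 8.854e-6 * 95044 * 2304 / 1
F = 969.431 uN


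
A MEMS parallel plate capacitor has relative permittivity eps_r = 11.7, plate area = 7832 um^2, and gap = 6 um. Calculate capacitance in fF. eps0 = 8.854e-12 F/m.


Step 1: Convert area to m^2: A = 7832e-12 m^2
Step 2: Convert gap to m: d = 6e-6 m
Step 3: C = eps0 * eps_r * A / d
C = 8.854e-12 * 11.7 * 7832e-12 / 6e-6
Step 4: Convert to fF (multiply by 1e15).
C = 135.22 fF


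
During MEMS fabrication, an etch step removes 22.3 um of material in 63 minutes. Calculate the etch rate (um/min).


Step 1: Etch rate = depth / time
Step 2: rate = 22.3 / 63
rate = 0.354 um/min


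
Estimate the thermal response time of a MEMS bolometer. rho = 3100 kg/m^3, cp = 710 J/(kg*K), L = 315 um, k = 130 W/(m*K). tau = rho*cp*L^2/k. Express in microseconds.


Step 1: Convert L to m: L = 315e-6 m
Step 2: L^2 = (315e-6)^2 = 9.9225e-08 m^2
Step 3: tau = 3100 * 710 * 9.9225e-08 / 130 = 1.67995558e-03 s
Step 4: Convert to microseconds (multiply by 1e6).
tau = 1679.956 us


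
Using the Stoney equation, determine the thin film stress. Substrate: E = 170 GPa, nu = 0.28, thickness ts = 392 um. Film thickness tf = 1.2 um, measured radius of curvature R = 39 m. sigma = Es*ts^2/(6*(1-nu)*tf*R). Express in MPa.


Step 1: Compute numerator: Es * ts^2 = 170 * 392^2 = 26122880 (GPa*um^2)
Step 2: Compute denominator (R in um): 6*(1-nu)*tf*R = 6*0.72*1.2*39e6 = 202176000.0 (um^2)
Step 3: sigma (GPa) = 26122880 / 202176000.0 = 1.29209e-01 GPa
Step 4: Convert to MPa (x1000): sigma = 129.2 MPa


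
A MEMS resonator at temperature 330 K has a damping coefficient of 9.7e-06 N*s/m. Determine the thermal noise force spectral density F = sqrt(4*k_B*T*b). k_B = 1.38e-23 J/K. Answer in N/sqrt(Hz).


Step 1: Compute 4 * k_B * T * b
= 4 * 1.38e-23 * 330 * 9.7e-06
= 1.7670e-25 N^2/Hz
Step 2: F_noise = sqrt(1.7670e-25)
F_noise = 4.20e-13 N/sqrt(Hz)


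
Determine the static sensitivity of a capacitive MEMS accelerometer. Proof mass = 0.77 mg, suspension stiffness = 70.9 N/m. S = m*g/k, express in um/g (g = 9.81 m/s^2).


Step 1: Convert mass: m = 0.77 mg = 7.70e-07 kg
Step 2: S = m * g / k = 7.70e-07 * 9.81 / 70.9
Step 3: S = 1.07e-07 m/g
Step 4: Convert to um/g: S = 0.107 um/g


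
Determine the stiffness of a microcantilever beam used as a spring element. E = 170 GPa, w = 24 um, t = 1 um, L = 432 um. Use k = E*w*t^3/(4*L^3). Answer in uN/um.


Step 1: Convert E to consistent units (1 GPa = 1000 uN/um^2).
E = 170 GPa = 170000 uN/um^2
Step 2: Compute t^3 = 1^3 = 1
Step 3: Compute L^3 = 432^3 = 80621568
Step 4: k = 170000 * 24 * 1 / (4 * 80621568)
k = 0.0127 uN/um


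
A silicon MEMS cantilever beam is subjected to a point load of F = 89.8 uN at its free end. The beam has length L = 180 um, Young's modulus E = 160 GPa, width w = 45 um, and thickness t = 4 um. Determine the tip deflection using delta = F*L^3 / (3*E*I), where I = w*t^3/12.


Step 1: Calculate the second moment of area.
I = w * t^3 / 12 = 45 * 4^3 / 12 = 240.0 um^4
Step 2: Convert E to consistent units (1 GPa = 1000 uN/um^2).
E = 160 GPa = 160000 uN/um^2
Step 3: Calculate tip deflection.
delta = F * L^3 / (3 * E * I)
delta = 89.8 * 180^3 / (3 * 160000 * 240.0)
delta = 4.5461 um


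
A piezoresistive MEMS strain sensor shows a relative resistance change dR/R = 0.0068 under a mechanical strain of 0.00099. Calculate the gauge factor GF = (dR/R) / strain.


Step 1: Identify values.
dR/R = 0.0068, strain = 0.00099
Step 2: GF = (dR/R) / strain = 0.0068 / 0.00099
GF = 6.9


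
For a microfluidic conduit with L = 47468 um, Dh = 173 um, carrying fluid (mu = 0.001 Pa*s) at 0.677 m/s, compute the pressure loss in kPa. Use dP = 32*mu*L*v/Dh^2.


Step 1: Convert to SI: L = 47468e-6 m, Dh = 173e-6 m
Step 2: dP = 32 * 0.001 * 47468e-6 * 0.677 / (173e-6)^2
Step 3: dP = 34359.54 Pa
Step 4: Convert to kPa: dP = 34.36 kPa


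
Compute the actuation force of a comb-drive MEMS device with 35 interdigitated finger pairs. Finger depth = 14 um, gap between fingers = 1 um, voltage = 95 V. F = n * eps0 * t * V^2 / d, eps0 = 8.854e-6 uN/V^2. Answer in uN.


Step 1: Parameters: n=35, eps0=8.854e-6 uN/V^2, t=14 um, V=95 V, d=1 um
Step 2: V^2 = 9025
Step 3: F = 35 * 8.854e-6 * 14 * 9025 / 1
F = 39.155 uN


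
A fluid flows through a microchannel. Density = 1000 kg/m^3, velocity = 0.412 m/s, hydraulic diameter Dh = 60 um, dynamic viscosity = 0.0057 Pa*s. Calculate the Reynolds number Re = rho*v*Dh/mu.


Step 1: Convert Dh to meters: Dh = 60e-6 m
Step 2: Re = rho * v * Dh / mu
Re = 1000 * 0.412 * 60e-6 / 0.0057
Re = 4.337


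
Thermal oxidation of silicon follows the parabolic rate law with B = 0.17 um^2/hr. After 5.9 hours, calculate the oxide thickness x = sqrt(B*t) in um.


Step 1: Compute B*t = 0.17 * 5.9 = 1.003
Step 2: x = sqrt(1.003)
x = 1.001 um


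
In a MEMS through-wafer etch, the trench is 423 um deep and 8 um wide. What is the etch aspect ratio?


Step 1: AR = depth / width
Step 2: AR = 423 / 8
AR = 52.9


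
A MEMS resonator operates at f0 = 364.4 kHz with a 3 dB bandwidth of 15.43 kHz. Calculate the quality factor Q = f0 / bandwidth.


Step 1: Q = f0 / bandwidth
Step 2: Q = 364.4 / 15.43
Q = 23.6


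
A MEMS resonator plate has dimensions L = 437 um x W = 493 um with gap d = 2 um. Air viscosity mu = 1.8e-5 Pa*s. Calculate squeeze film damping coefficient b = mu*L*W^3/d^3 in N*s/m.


Step 1: Convert to SI.
L = 437e-6 m, W = 493e-6 m, d = 2e-6 m
Step 2: W^3 = (493e-6)^3 = 1.20e-10 m^3
Step 3: d^3 = (2e-6)^3 = 8.00e-18 m^3
Step 4: b = 1.8e-5 * 437e-6 * 1.20e-10 / 8.00e-18
b = 1.18e-01 N*s/m


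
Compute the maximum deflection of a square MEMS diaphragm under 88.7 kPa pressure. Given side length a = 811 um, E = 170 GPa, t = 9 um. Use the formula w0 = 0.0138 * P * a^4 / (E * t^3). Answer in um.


Step 1: Convert pressure to compatible units (E is in GPa, so P in GPa).
P = 88.7 kPa = 88.7e-6 GPa
Step 2: Compute numerator: 0.0138 * P * a^4.
a^4 = 811^4 = 432596913841
numerator = 0.0138 * 88.7e-6 * 432596913841 = 5.295246e+05
Step 3: Compute denominator: E * t^3 = 170 * 9^3 = 123930
Step 4: w0 = numerator / denominator = 5.295246e+05 / 123930 = 4.2728 um


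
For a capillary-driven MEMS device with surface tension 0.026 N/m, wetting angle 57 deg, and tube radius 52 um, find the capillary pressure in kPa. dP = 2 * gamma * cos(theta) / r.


Step 1: cos(57 deg) = 0.5446
Step 2: Convert r to m: r = 52e-6 m
Step 3: dP = 2 * 0.026 * 0.5446 / 52e-6 = 544.6 Pa
Step 4: Convert Pa to kPa (divide by 1000).
dP = 0.54 kPa


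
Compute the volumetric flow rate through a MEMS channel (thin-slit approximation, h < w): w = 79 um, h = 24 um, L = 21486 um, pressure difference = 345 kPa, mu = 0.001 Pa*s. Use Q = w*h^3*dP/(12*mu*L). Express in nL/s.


Step 1: Convert all dimensions to SI (meters).
w = 79e-6 m, h = 24e-6 m, L = 21486e-6 m, dP = 345e3 Pa
Step 2: Q = w * h^3 * dP / (12 * mu * L)
Q = 79e-6 * (24e-6)^3 * 345e3 / (12 * 0.001 * 21486e-6) = 1.46131248e-09 m^3/s
Step 3: Convert Q from m^3/s to nL/s (1 m^3 = 1e12 nL, so multiply by 1e12).
Q = 1461.312 nL/s


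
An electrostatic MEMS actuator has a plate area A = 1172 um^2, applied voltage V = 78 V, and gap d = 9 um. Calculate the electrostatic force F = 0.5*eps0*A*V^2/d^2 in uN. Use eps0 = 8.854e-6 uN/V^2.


Step 1: Identify parameters.
eps0 = 8.854e-6 uN/V^2, A = 1172 um^2, V = 78 V, d = 9 um
Step 2: Compute V^2 = 78^2 = 6084
Step 3: Compute d^2 = 9^2 = 81
Step 4: F = 0.5 * 8.854e-6 * 1172 * 6084 / 81
F = 0.39 uN


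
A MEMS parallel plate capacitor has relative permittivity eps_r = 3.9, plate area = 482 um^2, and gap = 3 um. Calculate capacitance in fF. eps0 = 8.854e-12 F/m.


Step 1: Convert area to m^2: A = 482e-12 m^2
Step 2: Convert gap to m: d = 3e-6 m
Step 3: C = eps0 * eps_r * A / d
C = 8.854e-12 * 3.9 * 482e-12 / 3e-6
Step 4: Convert to fF (multiply by 1e15).
C = 5.55 fF


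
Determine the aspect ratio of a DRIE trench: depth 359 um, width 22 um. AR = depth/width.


Step 1: AR = depth / width
Step 2: AR = 359 / 22
AR = 16.3


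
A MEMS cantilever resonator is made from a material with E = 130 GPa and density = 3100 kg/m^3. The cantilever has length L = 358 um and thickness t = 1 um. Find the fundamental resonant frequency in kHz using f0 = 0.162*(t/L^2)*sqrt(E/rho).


Step 1: Convert units to SI.
t_SI = 1e-6 m, L_SI = 358e-6 m
Step 2: Calculate sqrt(E/rho).
sqrt(130e9 / 3100) = 6475.76 m/s
Step 3: Compute f0.
f0 = 0.162 * 1e-6 / (358e-6)^2 * 6475.76 = 8185.4 Hz = 8.19 kHz


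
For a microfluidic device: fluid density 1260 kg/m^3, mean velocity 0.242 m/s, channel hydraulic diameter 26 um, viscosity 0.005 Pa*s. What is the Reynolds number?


Step 1: Convert Dh to meters: Dh = 26e-6 m
Step 2: Re = rho * v * Dh / mu
Re = 1260 * 0.242 * 26e-6 / 0.005
Re = 1.586


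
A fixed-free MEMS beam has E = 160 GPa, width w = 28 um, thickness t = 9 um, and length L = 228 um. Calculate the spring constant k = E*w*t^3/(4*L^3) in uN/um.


Step 1: Convert E to consistent units (1 GPa = 1000 uN/um^2).
E = 160 GPa = 160000 uN/um^2
Step 2: Compute t^3 = 9^3 = 729
Step 3: Compute L^3 = 228^3 = 11852352
Step 4: k = 160000 * 28 * 729 / (4 * 11852352)
k = 68.8876 uN/um


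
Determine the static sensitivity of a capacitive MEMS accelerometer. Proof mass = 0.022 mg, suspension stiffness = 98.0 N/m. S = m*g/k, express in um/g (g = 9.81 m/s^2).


Step 1: Convert mass: m = 0.022 mg = 2.20e-08 kg
Step 2: S = m * g / k = 2.20e-08 * 9.81 / 98.0
Step 3: S = 2.20e-09 m/g
Step 4: Convert to um/g: S = 0.002 um/g


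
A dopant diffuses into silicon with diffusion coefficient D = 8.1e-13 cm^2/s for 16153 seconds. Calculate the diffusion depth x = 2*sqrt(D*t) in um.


Step 1: Compute D*t = 8.1e-13 * 16153 = 1.308393e-08 cm^2
Step 2: sqrt(D*t) = 1.14385e-04 cm
Step 3: x = 2 * 1.14385e-04 cm = 2.2877e-04 cm
Step 4: Convert to um (1 cm = 1e4 um): x = 2.288 um


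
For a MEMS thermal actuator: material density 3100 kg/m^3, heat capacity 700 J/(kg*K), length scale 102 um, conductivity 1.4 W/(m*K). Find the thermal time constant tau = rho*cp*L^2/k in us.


Step 1: Convert L to m: L = 102e-6 m
Step 2: L^2 = (102e-6)^2 = 1.0404e-08 m^2
Step 3: tau = 3100 * 700 * 1.0404e-08 / 1.4 = 1.61262e-02 s
Step 4: Convert to microseconds (multiply by 1e6).
tau = 16126.2 us


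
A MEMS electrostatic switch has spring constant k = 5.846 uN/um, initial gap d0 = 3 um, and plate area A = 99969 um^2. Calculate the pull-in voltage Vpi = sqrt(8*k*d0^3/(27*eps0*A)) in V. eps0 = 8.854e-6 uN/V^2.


Step 1: Compute numerator: 8 * k * d0^3 = 8 * 5.846 * 3^3 = 1262.736
Step 2: Compute denominator: 27 * eps0 * A = 27 * 8.854e-6 * 99969 = 23.898389
Step 3: Vpi = sqrt(1262.736 / 23.898389)
Vpi = 7.27 V


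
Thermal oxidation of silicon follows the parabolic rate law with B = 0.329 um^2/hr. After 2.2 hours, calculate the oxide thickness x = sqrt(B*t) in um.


Step 1: Compute B*t = 0.329 * 2.2 = 0.7238
Step 2: x = sqrt(0.7238)
x = 0.851 um


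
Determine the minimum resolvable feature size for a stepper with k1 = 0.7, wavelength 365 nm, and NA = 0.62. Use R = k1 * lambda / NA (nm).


Step 1: Identify values: k1 = 0.7, lambda = 365 nm, NA = 0.62
Step 2: R = k1 * lambda / NA
R = 0.7 * 365 / 0.62
R = 412.1 nm


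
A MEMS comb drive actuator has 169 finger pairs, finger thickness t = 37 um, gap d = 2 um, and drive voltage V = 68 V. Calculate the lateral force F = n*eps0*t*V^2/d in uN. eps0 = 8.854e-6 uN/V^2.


Step 1: Parameters: n=169, eps0=8.854e-6 uN/V^2, t=37 um, V=68 V, d=2 um
Step 2: V^2 = 4624
Step 3: F = 169 * 8.854e-6 * 37 * 4624 / 2
F = 128.002 uN


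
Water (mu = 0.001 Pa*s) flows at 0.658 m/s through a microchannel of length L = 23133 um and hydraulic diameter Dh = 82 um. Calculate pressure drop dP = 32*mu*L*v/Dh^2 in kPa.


Step 1: Convert to SI: L = 23133e-6 m, Dh = 82e-6 m
Step 2: dP = 32 * 0.001 * 23133e-6 * 0.658 / (82e-6)^2
Step 3: dP = 72440.28 Pa
Step 4: Convert to kPa: dP = 72.44 kPa


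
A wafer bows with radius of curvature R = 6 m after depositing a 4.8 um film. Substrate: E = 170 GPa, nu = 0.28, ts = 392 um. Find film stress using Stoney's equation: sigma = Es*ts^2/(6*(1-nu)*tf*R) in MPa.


Step 1: Compute numerator: Es * ts^2 = 170 * 392^2 = 26122880 (GPa*um^2)
Step 2: Compute denominator (R in um): 6*(1-nu)*tf*R = 6*0.72*4.8*6e6 = 124416000.0 (um^2)
Step 3: sigma (GPa) = 26122880 / 124416000.0 = 2.09964e-01 GPa
Step 4: Convert to MPa (x1000): sigma = 210.0 MPa


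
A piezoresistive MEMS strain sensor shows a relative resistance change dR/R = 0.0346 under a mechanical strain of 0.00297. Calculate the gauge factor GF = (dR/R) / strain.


Step 1: Identify values.
dR/R = 0.0346, strain = 0.00297
Step 2: GF = (dR/R) / strain = 0.0346 / 0.00297
GF = 11.6


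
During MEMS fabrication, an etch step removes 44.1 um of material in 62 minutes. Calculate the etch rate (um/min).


Step 1: Etch rate = depth / time
Step 2: rate = 44.1 / 62
rate = 0.711 um/min


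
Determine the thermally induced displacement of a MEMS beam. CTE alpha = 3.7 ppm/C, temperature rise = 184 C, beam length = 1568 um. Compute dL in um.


Step 1: Convert CTE: alpha = 3.7 ppm/C = 3.7e-6 /C
Step 2: dL = 3.7e-6 * 184 * 1568
dL = 1.0675 um


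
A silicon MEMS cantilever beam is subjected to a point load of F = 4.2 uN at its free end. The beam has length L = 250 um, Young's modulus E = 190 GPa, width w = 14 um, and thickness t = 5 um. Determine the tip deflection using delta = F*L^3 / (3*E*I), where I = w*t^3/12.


Step 1: Calculate the second moment of area.
I = w * t^3 / 12 = 14 * 5^3 / 12 = 145.8333 um^4
Step 2: Convert E to consistent units (1 GPa = 1000 uN/um^2).
E = 190 GPa = 190000 uN/um^2
Step 3: Calculate tip deflection.
delta = F * L^3 / (3 * E * I)
delta = 4.2 * 250^3 / (3 * 190000 * 145.8333)
delta = 0.7895 um


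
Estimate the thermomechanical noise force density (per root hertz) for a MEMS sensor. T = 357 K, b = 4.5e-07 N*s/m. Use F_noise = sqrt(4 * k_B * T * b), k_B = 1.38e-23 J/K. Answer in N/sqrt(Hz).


Step 1: Compute 4 * k_B * T * b
= 4 * 1.38e-23 * 357 * 4.5e-07
= 8.8679e-27 N^2/Hz
Step 2: F_noise = sqrt(8.8679e-27)
F_noise = 9.42e-14 N/sqrt(Hz)


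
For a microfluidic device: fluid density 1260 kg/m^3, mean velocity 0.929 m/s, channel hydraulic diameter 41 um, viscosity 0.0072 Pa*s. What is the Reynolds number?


Step 1: Convert Dh to meters: Dh = 41e-6 m
Step 2: Re = rho * v * Dh / mu
Re = 1260 * 0.929 * 41e-6 / 0.0072
Re = 6.666


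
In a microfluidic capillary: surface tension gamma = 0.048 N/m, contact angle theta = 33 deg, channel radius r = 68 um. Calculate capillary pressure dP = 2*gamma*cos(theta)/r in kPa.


Step 1: cos(33 deg) = 0.8387
Step 2: Convert r to m: r = 68e-6 m
Step 3: dP = 2 * 0.048 * 0.8387 / 68e-6 = 1184.0 Pa
Step 4: Convert Pa to kPa (divide by 1000).
dP = 1.18 kPa


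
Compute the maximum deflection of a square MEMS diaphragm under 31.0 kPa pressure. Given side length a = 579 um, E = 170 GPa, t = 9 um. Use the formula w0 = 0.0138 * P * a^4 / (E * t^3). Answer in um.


Step 1: Convert pressure to compatible units (E is in GPa, so P in GPa).
P = 31.0 kPa = 31.0e-6 GPa
Step 2: Compute numerator: 0.0138 * P * a^4.
a^4 = 579^4 = 112386528081
numerator = 0.0138 * 31.0e-6 * 112386528081 = 4.8079e+04
Step 3: Compute denominator: E * t^3 = 170 * 9^3 = 123930
Step 4: w0 = numerator / denominator = 4.8079e+04 / 123930 = 0.388 um


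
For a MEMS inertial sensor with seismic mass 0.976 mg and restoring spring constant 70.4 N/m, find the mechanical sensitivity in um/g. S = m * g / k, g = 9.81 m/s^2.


Step 1: Convert mass: m = 0.976 mg = 9.76e-07 kg
Step 2: S = m * g / k = 9.76e-07 * 9.81 / 70.4
Step 3: S = 1.36e-07 m/g
Step 4: Convert to um/g: S = 0.136 um/g


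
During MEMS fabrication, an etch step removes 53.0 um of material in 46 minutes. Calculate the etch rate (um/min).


Step 1: Etch rate = depth / time
Step 2: rate = 53.0 / 46
rate = 1.152 um/min


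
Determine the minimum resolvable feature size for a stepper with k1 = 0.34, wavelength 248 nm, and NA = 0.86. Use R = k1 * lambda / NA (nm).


Step 1: Identify values: k1 = 0.34, lambda = 248 nm, NA = 0.86
Step 2: R = k1 * lambda / NA
R = 0.34 * 248 / 0.86
R = 98.0 nm


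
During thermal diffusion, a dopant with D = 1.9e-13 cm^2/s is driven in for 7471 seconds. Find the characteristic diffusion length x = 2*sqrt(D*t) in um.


Step 1: Compute D*t = 1.9e-13 * 7471 = 1.41949e-09 cm^2
Step 2: sqrt(D*t) = 3.7676e-05 cm
Step 3: x = 2 * 3.7676e-05 cm = 7.5352e-05 cm
Step 4: Convert to um (1 cm = 1e4 um): x = 0.754 um


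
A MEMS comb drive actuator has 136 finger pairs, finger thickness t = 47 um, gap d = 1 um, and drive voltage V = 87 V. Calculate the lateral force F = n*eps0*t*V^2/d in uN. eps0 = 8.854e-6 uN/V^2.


Step 1: Parameters: n=136, eps0=8.854e-6 uN/V^2, t=47 um, V=87 V, d=1 um
Step 2: V^2 = 7569
Step 3: F = 136 * 8.854e-6 * 47 * 7569 / 1
F = 428.366 uN


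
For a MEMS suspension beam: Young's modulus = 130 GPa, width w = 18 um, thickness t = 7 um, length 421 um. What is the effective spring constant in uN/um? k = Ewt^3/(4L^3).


Step 1: Convert E to consistent units (1 GPa = 1000 uN/um^2).
E = 130 GPa = 130000 uN/um^2
Step 2: Compute t^3 = 7^3 = 343
Step 3: Compute L^3 = 421^3 = 74618461
Step 4: k = 130000 * 18 * 343 / (4 * 74618461)
k = 2.6891 uN/um


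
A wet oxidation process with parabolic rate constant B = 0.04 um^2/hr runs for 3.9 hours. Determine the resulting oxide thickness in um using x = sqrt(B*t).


Step 1: Compute B*t = 0.04 * 3.9 = 0.156
Step 2: x = sqrt(0.156)
x = 0.395 um


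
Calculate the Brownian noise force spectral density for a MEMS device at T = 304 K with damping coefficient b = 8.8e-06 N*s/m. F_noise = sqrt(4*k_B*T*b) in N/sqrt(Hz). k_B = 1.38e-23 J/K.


Step 1: Compute 4 * k_B * T * b
= 4 * 1.38e-23 * 304 * 8.8e-06
= 1.4767e-25 N^2/Hz
Step 2: F_noise = sqrt(1.4767e-25)
F_noise = 3.84e-13 N/sqrt(Hz)


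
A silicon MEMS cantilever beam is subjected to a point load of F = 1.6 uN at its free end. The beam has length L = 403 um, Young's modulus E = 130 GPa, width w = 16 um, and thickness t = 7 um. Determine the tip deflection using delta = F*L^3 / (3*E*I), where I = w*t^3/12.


Step 1: Calculate the second moment of area.
I = w * t^3 / 12 = 16 * 7^3 / 12 = 457.3333 um^4
Step 2: Convert E to consistent units (1 GPa = 1000 uN/um^2).
E = 130 GPa = 130000 uN/um^2
Step 3: Calculate tip deflection.
delta = F * L^3 / (3 * E * I)
delta = 1.6 * 403^3 / (3 * 130000 * 457.3333)
delta = 0.5871 um


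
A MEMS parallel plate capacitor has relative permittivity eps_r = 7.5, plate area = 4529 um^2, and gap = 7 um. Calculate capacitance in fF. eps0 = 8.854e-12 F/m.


Step 1: Convert area to m^2: A = 4529e-12 m^2
Step 2: Convert gap to m: d = 7e-6 m
Step 3: C = eps0 * eps_r * A / d
C = 8.854e-12 * 7.5 * 4529e-12 / 7e-6
Step 4: Convert to fF (multiply by 1e15).
C = 42.96 fF


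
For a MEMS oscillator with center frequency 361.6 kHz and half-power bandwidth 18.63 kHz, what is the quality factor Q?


Step 1: Q = f0 / bandwidth
Step 2: Q = 361.6 / 18.63
Q = 19.4


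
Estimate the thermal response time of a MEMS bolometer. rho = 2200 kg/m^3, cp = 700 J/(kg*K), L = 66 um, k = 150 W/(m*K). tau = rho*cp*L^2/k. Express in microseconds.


Step 1: Convert L to m: L = 66e-6 m
Step 2: L^2 = (66e-6)^2 = 4.356e-09 m^2
Step 3: tau = 2200 * 700 * 4.356e-09 / 150 = 4.47216e-05 s
Step 4: Convert to microseconds (multiply by 1e6).
tau = 44.722 us


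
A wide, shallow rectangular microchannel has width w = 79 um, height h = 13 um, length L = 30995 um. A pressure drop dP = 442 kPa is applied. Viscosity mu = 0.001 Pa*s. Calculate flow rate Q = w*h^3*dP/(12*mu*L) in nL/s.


Step 1: Convert all dimensions to SI (meters).
w = 79e-6 m, h = 13e-6 m, L = 30995e-6 m, dP = 442e3 Pa
Step 2: Q = w * h^3 * dP / (12 * mu * L)
Q = 79e-6 * (13e-6)^3 * 442e3 / (12 * 0.001 * 30995e-6) = 2.0625597e-10 m^3/s
Step 3: Convert Q from m^3/s to nL/s (1 m^3 = 1e12 nL, so multiply by 1e12).
Q = 206.256 nL/s


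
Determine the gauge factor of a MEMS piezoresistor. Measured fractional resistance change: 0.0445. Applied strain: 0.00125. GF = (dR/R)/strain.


Step 1: Identify values.
dR/R = 0.0445, strain = 0.00125
Step 2: GF = (dR/R) / strain = 0.0445 / 0.00125
GF = 35.6


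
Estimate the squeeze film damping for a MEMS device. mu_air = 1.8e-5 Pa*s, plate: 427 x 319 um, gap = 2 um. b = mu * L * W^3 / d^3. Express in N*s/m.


Step 1: Convert to SI.
L = 427e-6 m, W = 319e-6 m, d = 2e-6 m
Step 2: W^3 = (319e-6)^3 = 3.25e-11 m^3
Step 3: d^3 = (2e-6)^3 = 8.00e-18 m^3
Step 4: b = 1.8e-5 * 427e-6 * 3.25e-11 / 8.00e-18
b = 3.12e-02 N*s/m


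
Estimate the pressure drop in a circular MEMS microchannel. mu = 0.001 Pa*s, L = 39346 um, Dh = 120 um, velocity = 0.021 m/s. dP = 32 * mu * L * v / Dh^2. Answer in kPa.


Step 1: Convert to SI: L = 39346e-6 m, Dh = 120e-6 m
Step 2: dP = 32 * 0.001 * 39346e-6 * 0.021 / (120e-6)^2
Step 3: dP = 1836.15 Pa
Step 4: Convert to kPa: dP = 1.84 kPa


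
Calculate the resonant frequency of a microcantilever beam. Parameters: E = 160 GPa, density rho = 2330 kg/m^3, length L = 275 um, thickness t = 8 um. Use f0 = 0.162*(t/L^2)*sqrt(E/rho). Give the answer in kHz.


Step 1: Convert units to SI.
t_SI = 8e-6 m, L_SI = 275e-6 m
Step 2: Calculate sqrt(E/rho).
sqrt(160e9 / 2330) = 8286.71 m/s
Step 3: Compute f0.
f0 = 0.162 * 8e-6 / (275e-6)^2 * 8286.71 = 142010.9 Hz = 142.01 kHz


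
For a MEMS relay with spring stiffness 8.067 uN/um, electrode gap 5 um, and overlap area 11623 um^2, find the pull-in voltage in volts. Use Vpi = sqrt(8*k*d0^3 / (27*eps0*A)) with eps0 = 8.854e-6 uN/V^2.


Step 1: Compute numerator: 8 * k * d0^3 = 8 * 8.067 * 5^3 = 8067.0
Step 2: Compute denominator: 27 * eps0 * A = 27 * 8.854e-6 * 11623 = 2.778571
Step 3: Vpi = sqrt(8067.0 / 2.778571)
Vpi = 53.88 V


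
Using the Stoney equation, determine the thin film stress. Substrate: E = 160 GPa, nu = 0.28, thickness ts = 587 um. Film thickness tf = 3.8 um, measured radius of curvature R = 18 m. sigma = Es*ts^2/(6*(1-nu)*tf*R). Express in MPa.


Step 1: Compute numerator: Es * ts^2 = 160 * 587^2 = 55131040 (GPa*um^2)
Step 2: Compute denominator (R in um): 6*(1-nu)*tf*R = 6*0.72*3.8*18e6 = 295488000.0 (um^2)
Step 3: sigma (GPa) = 55131040 / 295488000.0 = 1.86576e-01 GPa
Step 4: Convert to MPa (x1000): sigma = 186.6 MPa


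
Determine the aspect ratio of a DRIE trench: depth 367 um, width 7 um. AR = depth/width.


Step 1: AR = depth / width
Step 2: AR = 367 / 7
AR = 52.4


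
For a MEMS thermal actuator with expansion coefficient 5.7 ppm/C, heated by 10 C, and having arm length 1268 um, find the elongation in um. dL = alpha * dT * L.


Step 1: Convert CTE: alpha = 5.7 ppm/C = 5.7e-6 /C
Step 2: dL = 5.7e-6 * 10 * 1268
dL = 0.0723 um


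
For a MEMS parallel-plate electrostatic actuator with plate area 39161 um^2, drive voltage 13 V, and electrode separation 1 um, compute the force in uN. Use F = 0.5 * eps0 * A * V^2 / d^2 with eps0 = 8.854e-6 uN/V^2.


Step 1: Identify parameters.
eps0 = 8.854e-6 uN/V^2, A = 39161 um^2, V = 13 V, d = 1 um
Step 2: Compute V^2 = 13^2 = 169
Step 3: Compute d^2 = 1^2 = 1
Step 4: F = 0.5 * 8.854e-6 * 39161 * 169 / 1
F = 29.299 uN


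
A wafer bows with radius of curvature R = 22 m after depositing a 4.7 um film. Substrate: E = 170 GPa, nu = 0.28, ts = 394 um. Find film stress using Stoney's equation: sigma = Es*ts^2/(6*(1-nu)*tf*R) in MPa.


Step 1: Compute numerator: Es * ts^2 = 170 * 394^2 = 26390120 (GPa*um^2)
Step 2: Compute denominator (R in um): 6*(1-nu)*tf*R = 6*0.72*4.7*22e6 = 446688000.0 (um^2)
Step 3: sigma (GPa) = 26390120 / 446688000.0 = 5.908e-02 GPa
Step 4: Convert to MPa (x1000): sigma = 59.1 MPa


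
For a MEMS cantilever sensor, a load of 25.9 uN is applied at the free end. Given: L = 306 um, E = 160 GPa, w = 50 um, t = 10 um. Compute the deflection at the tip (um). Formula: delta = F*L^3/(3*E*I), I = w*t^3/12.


Step 1: Calculate the second moment of area.
I = w * t^3 / 12 = 50 * 10^3 / 12 = 4166.6667 um^4
Step 2: Convert E to consistent units (1 GPa = 1000 uN/um^2).
E = 160 GPa = 160000 uN/um^2
Step 3: Calculate tip deflection.
delta = F * L^3 / (3 * E * I)
delta = 25.9 * 306^3 / (3 * 160000 * 4166.6667)
delta = 0.3711 um


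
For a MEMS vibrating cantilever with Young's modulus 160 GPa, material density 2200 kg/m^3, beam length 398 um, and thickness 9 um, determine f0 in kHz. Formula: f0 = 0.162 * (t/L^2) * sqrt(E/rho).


Step 1: Convert units to SI.
t_SI = 9e-6 m, L_SI = 398e-6 m
Step 2: Calculate sqrt(E/rho).
sqrt(160e9 / 2200) = 8528.03 m/s
Step 3: Compute f0.
f0 = 0.162 * 9e-6 / (398e-6)^2 * 8528.03 = 78494.7 Hz = 78.49 kHz


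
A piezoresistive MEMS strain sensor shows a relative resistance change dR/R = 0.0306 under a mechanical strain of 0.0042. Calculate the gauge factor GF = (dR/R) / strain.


Step 1: Identify values.
dR/R = 0.0306, strain = 0.0042
Step 2: GF = (dR/R) / strain = 0.0306 / 0.0042
GF = 7.3


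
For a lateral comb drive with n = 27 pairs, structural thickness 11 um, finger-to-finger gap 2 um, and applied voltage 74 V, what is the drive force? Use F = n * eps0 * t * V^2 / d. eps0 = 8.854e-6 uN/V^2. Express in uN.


Step 1: Parameters: n=27, eps0=8.854e-6 uN/V^2, t=11 um, V=74 V, d=2 um
Step 2: V^2 = 5476
Step 3: F = 27 * 8.854e-6 * 11 * 5476 / 2
F = 7.2 uN


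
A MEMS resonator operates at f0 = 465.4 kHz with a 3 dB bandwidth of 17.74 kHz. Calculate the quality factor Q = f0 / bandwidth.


Step 1: Q = f0 / bandwidth
Step 2: Q = 465.4 / 17.74
Q = 26.2


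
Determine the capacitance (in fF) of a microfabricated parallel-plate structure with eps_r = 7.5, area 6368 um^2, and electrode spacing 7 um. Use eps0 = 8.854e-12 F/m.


Step 1: Convert area to m^2: A = 6368e-12 m^2
Step 2: Convert gap to m: d = 7e-6 m
Step 3: C = eps0 * eps_r * A / d
C = 8.854e-12 * 7.5 * 6368e-12 / 7e-6
Step 4: Convert to fF (multiply by 1e15).
C = 60.41 fF


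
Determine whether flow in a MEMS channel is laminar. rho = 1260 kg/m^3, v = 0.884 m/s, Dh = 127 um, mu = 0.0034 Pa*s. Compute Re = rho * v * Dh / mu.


Step 1: Convert Dh to meters: Dh = 127e-6 m
Step 2: Re = rho * v * Dh / mu
Re = 1260 * 0.884 * 127e-6 / 0.0034
Re = 41.605
Since Re = 41.605 is below ~2300, the flow is laminar.


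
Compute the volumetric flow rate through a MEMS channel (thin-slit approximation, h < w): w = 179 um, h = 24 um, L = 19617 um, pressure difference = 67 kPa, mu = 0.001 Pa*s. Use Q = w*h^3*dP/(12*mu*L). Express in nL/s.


Step 1: Convert all dimensions to SI (meters).
w = 179e-6 m, h = 24e-6 m, L = 19617e-6 m, dP = 67e3 Pa
Step 2: Q = w * h^3 * dP / (12 * mu * L)
Q = 179e-6 * (24e-6)^3 * 67e3 / (12 * 0.001 * 19617e-6) = 7.0428384e-10 m^3/s
Step 3: Convert Q from m^3/s to nL/s (1 m^3 = 1e12 nL, so multiply by 1e12).
Q = 704.284 nL/s


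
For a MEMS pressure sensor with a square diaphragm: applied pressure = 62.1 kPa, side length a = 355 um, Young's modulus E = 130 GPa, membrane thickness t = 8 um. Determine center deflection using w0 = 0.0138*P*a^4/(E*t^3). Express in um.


Step 1: Convert pressure to compatible units (E is in GPa, so P in GPa).
P = 62.1 kPa = 62.1e-6 GPa
Step 2: Compute numerator: 0.0138 * P * a^4.
a^4 = 355^4 = 15882300625
numerator = 0.0138 * 62.1e-6 * 15882300625 = 1.36108e+04
Step 3: Compute denominator: E * t^3 = 130 * 8^3 = 66560
Step 4: w0 = numerator / denominator = 1.36108e+04 / 66560 = 0.2045 um


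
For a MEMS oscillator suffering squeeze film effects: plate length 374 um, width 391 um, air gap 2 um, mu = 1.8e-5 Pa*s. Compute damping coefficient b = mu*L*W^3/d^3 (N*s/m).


Step 1: Convert to SI.
L = 374e-6 m, W = 391e-6 m, d = 2e-6 m
Step 2: W^3 = (391e-6)^3 = 5.98e-11 m^3
Step 3: d^3 = (2e-6)^3 = 8.00e-18 m^3
Step 4: b = 1.8e-5 * 374e-6 * 5.98e-11 / 8.00e-18
b = 5.03e-02 N*s/m


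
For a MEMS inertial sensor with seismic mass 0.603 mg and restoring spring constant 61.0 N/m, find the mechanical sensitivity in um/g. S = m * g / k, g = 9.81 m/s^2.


Step 1: Convert mass: m = 0.603 mg = 6.03e-07 kg
Step 2: S = m * g / k = 6.03e-07 * 9.81 / 61.0
Step 3: S = 9.70e-08 m/g
Step 4: Convert to um/g: S = 0.097 um/g


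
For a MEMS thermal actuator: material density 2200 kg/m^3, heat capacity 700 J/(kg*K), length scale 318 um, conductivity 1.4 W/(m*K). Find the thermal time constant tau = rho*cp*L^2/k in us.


Step 1: Convert L to m: L = 318e-6 m
Step 2: L^2 = (318e-6)^2 = 1.01124e-07 m^2
Step 3: tau = 2200 * 700 * 1.01124e-07 / 1.4 = 1.112364e-01 s
Step 4: Convert to microseconds (multiply by 1e6).
tau = 111236.4 us


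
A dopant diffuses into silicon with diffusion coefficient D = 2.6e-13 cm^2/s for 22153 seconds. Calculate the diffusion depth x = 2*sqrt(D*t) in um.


Step 1: Compute D*t = 2.6e-13 * 22153 = 5.75978e-09 cm^2
Step 2: sqrt(D*t) = 7.58932e-05 cm
Step 3: x = 2 * 7.58932e-05 cm = 1.517864e-04 cm
Step 4: Convert to um (1 cm = 1e4 um): x = 1.518 um


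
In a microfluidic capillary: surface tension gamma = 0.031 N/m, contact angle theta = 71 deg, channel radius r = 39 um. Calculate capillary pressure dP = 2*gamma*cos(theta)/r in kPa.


Step 1: cos(71 deg) = 0.3256
Step 2: Convert r to m: r = 39e-6 m
Step 3: dP = 2 * 0.031 * 0.3256 / 39e-6 = 517.6 Pa
Step 4: Convert Pa to kPa (divide by 1000).
dP = 0.52 kPa


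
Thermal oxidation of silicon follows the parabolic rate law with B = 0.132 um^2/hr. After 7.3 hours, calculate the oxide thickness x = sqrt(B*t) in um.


Step 1: Compute B*t = 0.132 * 7.3 = 0.9636
Step 2: x = sqrt(0.9636)
x = 0.982 um


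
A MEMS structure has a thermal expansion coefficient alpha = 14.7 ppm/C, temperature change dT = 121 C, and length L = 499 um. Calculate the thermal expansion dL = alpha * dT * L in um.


Step 1: Convert CTE: alpha = 14.7 ppm/C = 14.7e-6 /C
Step 2: dL = 14.7e-6 * 121 * 499
dL = 0.8876 um


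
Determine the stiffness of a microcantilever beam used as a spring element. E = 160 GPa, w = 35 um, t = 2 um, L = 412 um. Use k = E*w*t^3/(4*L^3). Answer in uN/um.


Step 1: Convert E to consistent units (1 GPa = 1000 uN/um^2).
E = 160 GPa = 160000 uN/um^2
Step 2: Compute t^3 = 2^3 = 8
Step 3: Compute L^3 = 412^3 = 69934528
Step 4: k = 160000 * 35 * 8 / (4 * 69934528)
k = 0.1601 uN/um


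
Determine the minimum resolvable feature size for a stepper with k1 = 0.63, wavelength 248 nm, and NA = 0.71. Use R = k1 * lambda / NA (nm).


Step 1: Identify values: k1 = 0.63, lambda = 248 nm, NA = 0.71
Step 2: R = k1 * lambda / NA
R = 0.63 * 248 / 0.71
R = 220.1 nm


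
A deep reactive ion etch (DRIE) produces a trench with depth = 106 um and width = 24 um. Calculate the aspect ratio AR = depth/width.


Step 1: AR = depth / width
Step 2: AR = 106 / 24
AR = 4.4


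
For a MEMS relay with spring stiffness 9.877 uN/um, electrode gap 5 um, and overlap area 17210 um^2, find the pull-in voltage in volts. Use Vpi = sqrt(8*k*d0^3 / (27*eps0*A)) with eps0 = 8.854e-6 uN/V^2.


Step 1: Compute numerator: 8 * k * d0^3 = 8 * 9.877 * 5^3 = 9877.0
Step 2: Compute denominator: 27 * eps0 * A = 27 * 8.854e-6 * 17210 = 4.114188
Step 3: Vpi = sqrt(9877.0 / 4.114188)
Vpi = 49.0 V


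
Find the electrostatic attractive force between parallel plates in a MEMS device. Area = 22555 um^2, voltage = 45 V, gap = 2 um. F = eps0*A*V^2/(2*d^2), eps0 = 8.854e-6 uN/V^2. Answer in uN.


Step 1: Identify parameters.
eps0 = 8.854e-6 uN/V^2, A = 22555 um^2, V = 45 V, d = 2 um
Step 2: Compute V^2 = 45^2 = 2025
Step 3: Compute d^2 = 2^2 = 4
Step 4: F = 0.5 * 8.854e-6 * 22555 * 2025 / 4
F = 50.55 uN


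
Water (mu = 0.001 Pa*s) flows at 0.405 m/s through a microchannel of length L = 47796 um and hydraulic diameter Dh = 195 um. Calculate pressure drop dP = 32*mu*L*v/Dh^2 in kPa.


Step 1: Convert to SI: L = 47796e-6 m, Dh = 195e-6 m
Step 2: dP = 32 * 0.001 * 47796e-6 * 0.405 / (195e-6)^2
Step 3: dP = 16290.23 Pa
Step 4: Convert to kPa: dP = 16.29 kPa


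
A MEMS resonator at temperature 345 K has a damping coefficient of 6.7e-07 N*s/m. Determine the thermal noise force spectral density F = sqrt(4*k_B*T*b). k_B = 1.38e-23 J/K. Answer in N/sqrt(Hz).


Step 1: Compute 4 * k_B * T * b
= 4 * 1.38e-23 * 345 * 6.7e-07
= 1.2759e-26 N^2/Hz
Step 2: F_noise = sqrt(1.2759e-26)
F_noise = 1.13e-13 N/sqrt(Hz)


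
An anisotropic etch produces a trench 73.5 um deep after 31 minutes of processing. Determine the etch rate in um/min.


Step 1: Etch rate = depth / time
Step 2: rate = 73.5 / 31
rate = 2.371 um/min


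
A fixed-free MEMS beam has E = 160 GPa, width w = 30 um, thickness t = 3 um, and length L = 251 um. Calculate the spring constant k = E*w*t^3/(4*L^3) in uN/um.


Step 1: Convert E to consistent units (1 GPa = 1000 uN/um^2).
E = 160 GPa = 160000 uN/um^2
Step 2: Compute t^3 = 3^3 = 27
Step 3: Compute L^3 = 251^3 = 15813251
Step 4: k = 160000 * 30 * 27 / (4 * 15813251)
k = 2.0489 uN/um


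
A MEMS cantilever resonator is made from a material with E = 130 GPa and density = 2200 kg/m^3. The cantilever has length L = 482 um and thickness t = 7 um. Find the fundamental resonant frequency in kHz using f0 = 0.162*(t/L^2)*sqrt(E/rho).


Step 1: Convert units to SI.
t_SI = 7e-6 m, L_SI = 482e-6 m
Step 2: Calculate sqrt(E/rho).
sqrt(130e9 / 2200) = 7687.06 m/s
Step 3: Compute f0.
f0 = 0.162 * 7e-6 / (482e-6)^2 * 7687.06 = 37521.4 Hz = 37.52 kHz


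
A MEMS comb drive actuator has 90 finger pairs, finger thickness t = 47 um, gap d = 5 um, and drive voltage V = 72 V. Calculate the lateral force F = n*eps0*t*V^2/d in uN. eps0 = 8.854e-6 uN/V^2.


Step 1: Parameters: n=90, eps0=8.854e-6 uN/V^2, t=47 um, V=72 V, d=5 um
Step 2: V^2 = 5184
Step 3: F = 90 * 8.854e-6 * 47 * 5184 / 5
F = 38.831 uN


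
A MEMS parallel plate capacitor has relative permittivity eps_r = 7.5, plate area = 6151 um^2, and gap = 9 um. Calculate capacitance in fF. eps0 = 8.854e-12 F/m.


Step 1: Convert area to m^2: A = 6151e-12 m^2
Step 2: Convert gap to m: d = 9e-6 m
Step 3: C = eps0 * eps_r * A / d
C = 8.854e-12 * 7.5 * 6151e-12 / 9e-6
Step 4: Convert to fF (multiply by 1e15).
C = 45.38 fF


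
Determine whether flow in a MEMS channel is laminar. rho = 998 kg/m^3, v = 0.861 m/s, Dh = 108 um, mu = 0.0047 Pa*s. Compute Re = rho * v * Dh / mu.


Step 1: Convert Dh to meters: Dh = 108e-6 m
Step 2: Re = rho * v * Dh / mu
Re = 998 * 0.861 * 108e-6 / 0.0047
Re = 19.745
Since Re = 19.745 is below ~2300, the flow is laminar.


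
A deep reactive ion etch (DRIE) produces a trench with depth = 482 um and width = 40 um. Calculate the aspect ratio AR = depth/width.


Step 1: AR = depth / width
Step 2: AR = 482 / 40
AR = 12.1


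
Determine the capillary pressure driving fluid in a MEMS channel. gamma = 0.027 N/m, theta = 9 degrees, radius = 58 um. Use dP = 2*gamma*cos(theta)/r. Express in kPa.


Step 1: cos(9 deg) = 0.9877
Step 2: Convert r to m: r = 58e-6 m
Step 3: dP = 2 * 0.027 * 0.9877 / 58e-6 = 919.6 Pa
Step 4: Convert Pa to kPa (divide by 1000).
dP = 0.92 kPa


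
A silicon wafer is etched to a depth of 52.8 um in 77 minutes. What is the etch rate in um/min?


Step 1: Etch rate = depth / time
Step 2: rate = 52.8 / 77
rate = 0.686 um/min


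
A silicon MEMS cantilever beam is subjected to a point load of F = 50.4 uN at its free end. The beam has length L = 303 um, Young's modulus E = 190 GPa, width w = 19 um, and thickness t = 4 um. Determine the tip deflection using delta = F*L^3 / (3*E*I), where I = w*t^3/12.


Step 1: Calculate the second moment of area.
I = w * t^3 / 12 = 19 * 4^3 / 12 = 101.3333 um^4
Step 2: Convert E to consistent units (1 GPa = 1000 uN/um^2).
E = 190 GPa = 190000 uN/um^2
Step 3: Calculate tip deflection.
delta = F * L^3 / (3 * E * I)
delta = 50.4 * 303^3 / (3 * 190000 * 101.3333)
delta = 24.2734 um


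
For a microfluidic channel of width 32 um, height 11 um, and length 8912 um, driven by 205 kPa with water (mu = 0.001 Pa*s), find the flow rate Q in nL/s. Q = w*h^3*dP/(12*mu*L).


Step 1: Convert all dimensions to SI (meters).
w = 32e-6 m, h = 11e-6 m, L = 8912e-6 m, dP = 205e3 Pa
Step 2: Q = w * h^3 * dP / (12 * mu * L)
Q = 32e-6 * (11e-6)^3 * 205e3 / (12 * 0.001 * 8912e-6) = 8.164423e-11 m^3/s
Step 3: Convert Q from m^3/s to nL/s (1 m^3 = 1e12 nL, so multiply by 1e12).
Q = 81.644 nL/s


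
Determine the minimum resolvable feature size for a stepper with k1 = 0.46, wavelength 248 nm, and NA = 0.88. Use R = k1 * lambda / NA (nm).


Step 1: Identify values: k1 = 0.46, lambda = 248 nm, NA = 0.88
Step 2: R = k1 * lambda / NA
R = 0.46 * 248 / 0.88
R = 129.6 nm


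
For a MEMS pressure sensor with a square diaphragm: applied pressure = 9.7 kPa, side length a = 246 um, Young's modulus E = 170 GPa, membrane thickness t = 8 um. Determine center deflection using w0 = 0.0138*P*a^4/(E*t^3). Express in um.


Step 1: Convert pressure to compatible units (E is in GPa, so P in GPa).
P = 9.7 kPa = 9.7e-6 GPa
Step 2: Compute numerator: 0.0138 * P * a^4.
a^4 = 246^4 = 3662186256
numerator = 0.0138 * 9.7e-6 * 3662186256 = 4.902e+02
Step 3: Compute denominator: E * t^3 = 170 * 8^3 = 87040
Step 4: w0 = numerator / denominator = 4.902e+02 / 87040 = 0.0056 um


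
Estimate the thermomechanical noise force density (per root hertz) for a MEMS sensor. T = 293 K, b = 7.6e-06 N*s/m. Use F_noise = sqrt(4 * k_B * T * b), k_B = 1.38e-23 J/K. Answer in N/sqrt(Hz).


Step 1: Compute 4 * k_B * T * b
= 4 * 1.38e-23 * 293 * 7.6e-06
= 1.2292e-25 N^2/Hz
Step 2: F_noise = sqrt(1.2292e-25)
F_noise = 3.51e-13 N/sqrt(Hz)


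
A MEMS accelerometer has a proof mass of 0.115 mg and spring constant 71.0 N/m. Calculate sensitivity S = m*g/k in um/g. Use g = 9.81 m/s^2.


Step 1: Convert mass: m = 0.115 mg = 1.15e-07 kg
Step 2: S = m * g / k = 1.15e-07 * 9.81 / 71.0
Step 3: S = 1.59e-08 m/g
Step 4: Convert to um/g: S = 0.016 um/g


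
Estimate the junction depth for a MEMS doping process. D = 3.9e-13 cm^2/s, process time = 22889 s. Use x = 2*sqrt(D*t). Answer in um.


Step 1: Compute D*t = 3.9e-13 * 22889 = 8.92671e-09 cm^2
Step 2: sqrt(D*t) = 9.4481e-05 cm
Step 3: x = 2 * 9.4481e-05 cm = 1.88962e-04 cm
Step 4: Convert to um (1 cm = 1e4 um): x = 1.89 um


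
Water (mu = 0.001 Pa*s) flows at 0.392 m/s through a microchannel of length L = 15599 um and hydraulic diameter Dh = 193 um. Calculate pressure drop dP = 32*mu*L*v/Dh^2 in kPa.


Step 1: Convert to SI: L = 15599e-6 m, Dh = 193e-6 m
Step 2: dP = 32 * 0.001 * 15599e-6 * 0.392 / (193e-6)^2
Step 3: dP = 5253.13 Pa
Step 4: Convert to kPa: dP = 5.25 kPa


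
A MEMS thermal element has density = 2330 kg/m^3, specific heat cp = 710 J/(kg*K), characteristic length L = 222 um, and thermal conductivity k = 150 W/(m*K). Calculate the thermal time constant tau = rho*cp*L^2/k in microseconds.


Step 1: Convert L to m: L = 222e-6 m
Step 2: L^2 = (222e-6)^2 = 4.9284e-08 m^2
Step 3: tau = 2330 * 710 * 4.9284e-08 / 150 = 5.4353681e-04 s
Step 4: Convert to microseconds (multiply by 1e6).
tau = 543.537 us


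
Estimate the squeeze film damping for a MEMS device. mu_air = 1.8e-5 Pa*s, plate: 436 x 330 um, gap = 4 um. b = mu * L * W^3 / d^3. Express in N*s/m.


Step 1: Convert to SI.
L = 436e-6 m, W = 330e-6 m, d = 4e-6 m
Step 2: W^3 = (330e-6)^3 = 3.59e-11 m^3
Step 3: d^3 = (4e-6)^3 = 6.40e-17 m^3
Step 4: b = 1.8e-5 * 436e-6 * 3.59e-11 / 6.40e-17
b = 4.41e-03 N*s/m


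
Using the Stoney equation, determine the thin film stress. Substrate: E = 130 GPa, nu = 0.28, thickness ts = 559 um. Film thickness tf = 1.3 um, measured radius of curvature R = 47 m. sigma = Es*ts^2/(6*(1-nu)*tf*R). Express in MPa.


Step 1: Compute numerator: Es * ts^2 = 130 * 559^2 = 40622530 (GPa*um^2)
Step 2: Compute denominator (R in um): 6*(1-nu)*tf*R = 6*0.72*1.3*47e6 = 263952000.0 (um^2)
Step 3: sigma (GPa) = 40622530 / 263952000.0 = 1.53901e-01 GPa
Step 4: Convert to MPa (x1000): sigma = 153.9 MPa
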